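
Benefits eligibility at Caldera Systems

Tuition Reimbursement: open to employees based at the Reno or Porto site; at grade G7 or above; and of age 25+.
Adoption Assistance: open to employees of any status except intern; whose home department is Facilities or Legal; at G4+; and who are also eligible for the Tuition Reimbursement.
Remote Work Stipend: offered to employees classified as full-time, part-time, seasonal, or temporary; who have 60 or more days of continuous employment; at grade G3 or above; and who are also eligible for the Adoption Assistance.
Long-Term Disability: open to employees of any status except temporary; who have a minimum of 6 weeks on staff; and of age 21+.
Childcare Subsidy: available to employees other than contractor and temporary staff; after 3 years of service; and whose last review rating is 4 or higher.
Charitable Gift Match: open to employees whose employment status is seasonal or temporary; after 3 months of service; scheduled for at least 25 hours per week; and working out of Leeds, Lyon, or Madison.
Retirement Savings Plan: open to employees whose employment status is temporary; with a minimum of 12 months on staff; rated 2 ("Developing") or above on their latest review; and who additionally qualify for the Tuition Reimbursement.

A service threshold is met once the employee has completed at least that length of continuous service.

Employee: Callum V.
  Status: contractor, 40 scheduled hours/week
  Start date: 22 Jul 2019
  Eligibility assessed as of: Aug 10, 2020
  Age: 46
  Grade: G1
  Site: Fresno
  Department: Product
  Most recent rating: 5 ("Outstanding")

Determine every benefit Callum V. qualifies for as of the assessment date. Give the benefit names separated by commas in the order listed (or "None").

Service from 22 Jul 2019 to Aug 10, 2020: 385 days.
Tuition Reimbursement — site Fresno ✗ (not Reno or Porto) → not eligible.
Adoption Assistance — status contractor ✓ (not excluded); dept Product ✗ → not eligible.
Remote Work Stipend — status contractor ✗ (requires full-time, part-time, seasonal, or temporary) → not eligible.
Long-Term Disability — status contractor ✓ (not excluded); service 385 days ≥ 6 weeks (≈42 days) ✓; age 46 ≥ 21 ✓ → eligible.
Childcare Subsidy — status contractor ✗ (excluded) → not eligible.
Charitable Gift Match — status contractor ✗ (requires seasonal or temporary) → not eligible.
Retirement Savings Plan — status contractor ✗ (requires temporary) → not eligible.

Long-Term Disability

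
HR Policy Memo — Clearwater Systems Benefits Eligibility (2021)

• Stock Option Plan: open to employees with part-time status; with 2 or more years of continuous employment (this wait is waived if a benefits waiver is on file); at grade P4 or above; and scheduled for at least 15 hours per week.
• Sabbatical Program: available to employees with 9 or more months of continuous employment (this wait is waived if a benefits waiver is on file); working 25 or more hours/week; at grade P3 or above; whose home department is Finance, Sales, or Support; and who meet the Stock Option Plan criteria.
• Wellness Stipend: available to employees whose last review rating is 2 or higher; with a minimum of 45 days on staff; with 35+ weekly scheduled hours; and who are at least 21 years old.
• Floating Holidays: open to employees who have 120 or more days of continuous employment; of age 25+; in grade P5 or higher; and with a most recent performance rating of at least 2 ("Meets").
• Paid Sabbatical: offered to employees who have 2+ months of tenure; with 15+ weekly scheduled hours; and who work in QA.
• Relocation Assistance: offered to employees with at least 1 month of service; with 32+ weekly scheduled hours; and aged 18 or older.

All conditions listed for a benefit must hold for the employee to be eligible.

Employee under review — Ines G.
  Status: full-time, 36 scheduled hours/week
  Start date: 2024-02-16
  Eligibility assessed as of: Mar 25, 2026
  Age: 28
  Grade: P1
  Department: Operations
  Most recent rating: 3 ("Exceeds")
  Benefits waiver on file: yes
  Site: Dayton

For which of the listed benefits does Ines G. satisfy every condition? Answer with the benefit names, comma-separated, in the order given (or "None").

Service from 2024-02-16 to Mar 25, 2026: 768 days.
Stock Option Plan — status full-time ✗ (requires part-time) → not eligible.
Sabbatical Program — benefits waiver on file ✓; 36 hrs/wk ≥ 25 ✓; grade P1 < P3 ✗ → not eligible.
Wellness Stipend — rating 3 ≥ 2 ✓; service 768 days ≥ 45 days ✓; 36 hrs/wk ≥ 35 ✓; age 28 ≥ 21 ✓ → eligible.
Floating Holidays — service 768 days ≥ 120 days ✓; age 28 ≥ 25 ✓; grade P1 < P5 ✗ → not eligible.
Paid Sabbatical — service 768 days ≥ 2 months (≈60 days) ✓; 36 hrs/wk ≥ 15 ✓; dept Operations ✗ → not eligible.
Relocation Assistance — service 768 days ≥ 1 month (≈30 days) ✓; 36 hrs/wk ≥ 32 ✓; age 28 ≥ 18 ✓ → eligible.

Wellness Stipend, Relocation Assistance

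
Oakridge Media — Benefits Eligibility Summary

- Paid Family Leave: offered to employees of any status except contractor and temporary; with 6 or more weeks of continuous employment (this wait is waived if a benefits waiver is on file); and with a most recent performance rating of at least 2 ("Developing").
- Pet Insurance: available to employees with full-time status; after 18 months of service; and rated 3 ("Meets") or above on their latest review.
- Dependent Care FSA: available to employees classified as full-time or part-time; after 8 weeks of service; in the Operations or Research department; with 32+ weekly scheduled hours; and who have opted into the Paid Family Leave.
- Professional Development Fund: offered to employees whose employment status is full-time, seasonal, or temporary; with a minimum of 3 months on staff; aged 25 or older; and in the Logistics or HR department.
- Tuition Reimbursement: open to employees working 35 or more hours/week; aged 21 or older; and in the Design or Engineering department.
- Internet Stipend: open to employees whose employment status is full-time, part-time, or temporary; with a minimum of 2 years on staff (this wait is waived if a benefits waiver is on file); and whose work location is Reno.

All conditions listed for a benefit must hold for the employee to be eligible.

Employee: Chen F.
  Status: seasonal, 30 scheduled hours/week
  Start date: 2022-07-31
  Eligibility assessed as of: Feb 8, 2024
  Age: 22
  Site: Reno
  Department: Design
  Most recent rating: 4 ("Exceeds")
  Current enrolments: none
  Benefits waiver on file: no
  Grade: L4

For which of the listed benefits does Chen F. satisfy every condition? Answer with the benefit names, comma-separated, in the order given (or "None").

Service from 2022-07-31 to Feb 8, 2024: 557 days.
Paid Family Leave — status seasonal ✓ (not excluded); no waiver, service 557 days ≥ 6 weeks (≈42 days) ✓; rating 4 ≥ 2 ✓ → eligible.
Pet Insurance — status seasonal ✗ (requires full-time) → not eligible.
Dependent Care FSA — status seasonal ✗ (requires full-time or part-time) → not eligible.
Professional Development Fund — status seasonal ✓; service 557 days ≥ 3 months (≈90 days) ✓; age 22 < 25 ✗ → not eligible.
Tuition Reimbursement — 30 hrs/wk < 35 ✗ → not eligible.
Internet Stipend — status seasonal ✗ (requires full-time, part-time, or temporary) → not eligible.

Paid Family Leave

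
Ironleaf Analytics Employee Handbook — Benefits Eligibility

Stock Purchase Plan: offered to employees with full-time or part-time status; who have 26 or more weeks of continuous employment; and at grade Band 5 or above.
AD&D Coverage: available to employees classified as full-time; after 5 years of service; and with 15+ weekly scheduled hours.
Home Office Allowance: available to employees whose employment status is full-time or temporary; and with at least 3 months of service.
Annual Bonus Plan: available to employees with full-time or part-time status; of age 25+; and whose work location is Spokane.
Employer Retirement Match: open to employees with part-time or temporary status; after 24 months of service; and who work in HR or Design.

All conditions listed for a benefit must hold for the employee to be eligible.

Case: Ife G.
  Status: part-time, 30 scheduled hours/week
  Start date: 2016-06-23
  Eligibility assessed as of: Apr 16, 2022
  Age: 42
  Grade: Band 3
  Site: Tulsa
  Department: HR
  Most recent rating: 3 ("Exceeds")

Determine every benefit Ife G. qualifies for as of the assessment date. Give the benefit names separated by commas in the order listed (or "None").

Service from 2016-06-23 to Apr 16, 2022: 2123 days.
Stock Purchase Plan — status part-time ✓; service 2123 days ≥ 26 weeks (≈182 days) ✓; grade Band 3 < Band 5 ✗ → not eligible.
AD&D Coverage — status part-time ✗ (requires full-time) → not eligible.
Home Office Allowance — status part-time ✗ (requires full-time or temporary) → not eligible.
Annual Bonus Plan — status part-time ✓; age 42 ≥ 25 ✓; site Tulsa ✗ (not Spokane) → not eligible.
Employer Retirement Match — status part-time ✓; service 2123 days ≥ 24 months (≈720 days) ✓; dept HR ✓ → eligible.

Employer Retirement Match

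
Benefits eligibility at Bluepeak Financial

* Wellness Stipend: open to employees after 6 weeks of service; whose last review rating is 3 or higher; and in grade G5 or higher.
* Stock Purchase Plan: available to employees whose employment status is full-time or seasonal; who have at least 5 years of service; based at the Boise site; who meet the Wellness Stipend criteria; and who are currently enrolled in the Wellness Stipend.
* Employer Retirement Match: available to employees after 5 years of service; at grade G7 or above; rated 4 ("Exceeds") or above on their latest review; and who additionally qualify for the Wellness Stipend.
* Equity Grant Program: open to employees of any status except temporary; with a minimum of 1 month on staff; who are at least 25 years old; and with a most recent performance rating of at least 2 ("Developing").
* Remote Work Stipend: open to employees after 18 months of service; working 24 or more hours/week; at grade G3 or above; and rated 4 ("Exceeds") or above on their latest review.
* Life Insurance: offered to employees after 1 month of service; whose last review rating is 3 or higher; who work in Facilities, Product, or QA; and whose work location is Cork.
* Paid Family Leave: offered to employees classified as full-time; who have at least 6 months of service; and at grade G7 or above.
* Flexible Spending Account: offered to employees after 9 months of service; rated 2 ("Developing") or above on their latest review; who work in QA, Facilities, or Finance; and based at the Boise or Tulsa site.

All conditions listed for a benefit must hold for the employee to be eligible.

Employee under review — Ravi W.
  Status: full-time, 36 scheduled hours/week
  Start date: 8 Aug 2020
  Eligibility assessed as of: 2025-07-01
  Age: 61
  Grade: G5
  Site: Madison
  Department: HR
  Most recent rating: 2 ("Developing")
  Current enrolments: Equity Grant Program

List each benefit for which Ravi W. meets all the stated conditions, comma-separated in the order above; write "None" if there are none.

Equity Grant Program

Service from 8 Aug 2020 to 2025-07-01: 1788 days.
Wellness Stipend — service 1788 days ≥ 6 weeks (≈42 days) ✓; rating 2 < 3 ✗ → not eligible.
Stock Purchase Plan — status full-time ✓; service 1788 days < 5 years (≈1825 days) ✗ → not eligible.
Employer Retirement Match — service 1788 days < 5 years (≈1825 days) ✗ → not eligible.
Equity Grant Program — status full-time ✓ (not excluded); service 1788 days ≥ 1 month (≈30 days) ✓; age 61 ≥ 25 ✓; rating 2 ≥ 2 ✓ → eligible.
Remote Work Stipend — service 1788 days ≥ 18 months (≈540 days) ✓; 36 hrs/wk ≥ 24 ✓; grade G5 ≥ G3 ✓; rating 2 < 4 ✗ → not eligible.
Life Insurance — service 1788 days ≥ 1 month (≈30 days) ✓; rating 2 < 3 ✗ → not eligible.
Paid Family Leave — status full-time ✓; service 1788 days ≥ 6 months (≈180 days) ✓; grade G5 < G7 ✗ → not eligible.
Flexible Spending Account — service 1788 days ≥ 9 months (≈270 days) ✓; rating 2 ≥ 2 ✓; dept HR ✗ → not eligible.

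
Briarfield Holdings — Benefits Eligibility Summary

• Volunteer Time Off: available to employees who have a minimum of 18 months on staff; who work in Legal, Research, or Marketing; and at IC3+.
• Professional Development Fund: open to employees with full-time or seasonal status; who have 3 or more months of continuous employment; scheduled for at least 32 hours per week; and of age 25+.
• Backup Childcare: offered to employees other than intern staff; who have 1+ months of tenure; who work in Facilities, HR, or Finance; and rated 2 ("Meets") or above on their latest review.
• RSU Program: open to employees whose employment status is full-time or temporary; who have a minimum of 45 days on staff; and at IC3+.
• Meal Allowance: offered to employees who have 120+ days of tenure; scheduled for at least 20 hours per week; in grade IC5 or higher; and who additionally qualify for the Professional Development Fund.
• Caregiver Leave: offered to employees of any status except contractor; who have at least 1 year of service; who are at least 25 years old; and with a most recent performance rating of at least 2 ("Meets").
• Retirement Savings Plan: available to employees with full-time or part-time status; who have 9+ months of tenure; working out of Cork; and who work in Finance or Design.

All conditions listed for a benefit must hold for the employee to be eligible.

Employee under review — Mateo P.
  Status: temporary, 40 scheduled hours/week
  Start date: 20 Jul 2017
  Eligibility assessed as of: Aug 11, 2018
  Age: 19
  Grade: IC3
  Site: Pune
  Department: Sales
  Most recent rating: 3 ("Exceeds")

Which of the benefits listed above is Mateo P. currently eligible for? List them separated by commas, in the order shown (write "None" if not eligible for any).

RSU Program

Service from 20 Jul 2017 to Aug 11, 2018: 387 days.
Volunteer Time Off — service 387 days < 18 months (≈540 days) ✗ → not eligible.
Professional Development Fund — status temporary ✗ (requires full-time or seasonal) → not eligible.
Backup Childcare — status temporary ✓ (not excluded); service 387 days ≥ 1 month (≈30 days) ✓; dept Sales ✗ → not eligible.
RSU Program — status temporary ✓; service 387 days ≥ 45 days ✓; grade IC3 ≥ IC3 ✓ → eligible.
Meal Allowance — service 387 days ≥ 120 days ✓; 40 hrs/wk ≥ 20 ✓; grade IC3 < IC5 ✗ → not eligible.
Caregiver Leave — status temporary ✓ (not excluded); service 387 days ≥ 1 year (≈365 days) ✓; age 19 < 25 ✗ → not eligible.
Retirement Savings Plan — status temporary ✗ (requires full-time or part-time) → not eligible.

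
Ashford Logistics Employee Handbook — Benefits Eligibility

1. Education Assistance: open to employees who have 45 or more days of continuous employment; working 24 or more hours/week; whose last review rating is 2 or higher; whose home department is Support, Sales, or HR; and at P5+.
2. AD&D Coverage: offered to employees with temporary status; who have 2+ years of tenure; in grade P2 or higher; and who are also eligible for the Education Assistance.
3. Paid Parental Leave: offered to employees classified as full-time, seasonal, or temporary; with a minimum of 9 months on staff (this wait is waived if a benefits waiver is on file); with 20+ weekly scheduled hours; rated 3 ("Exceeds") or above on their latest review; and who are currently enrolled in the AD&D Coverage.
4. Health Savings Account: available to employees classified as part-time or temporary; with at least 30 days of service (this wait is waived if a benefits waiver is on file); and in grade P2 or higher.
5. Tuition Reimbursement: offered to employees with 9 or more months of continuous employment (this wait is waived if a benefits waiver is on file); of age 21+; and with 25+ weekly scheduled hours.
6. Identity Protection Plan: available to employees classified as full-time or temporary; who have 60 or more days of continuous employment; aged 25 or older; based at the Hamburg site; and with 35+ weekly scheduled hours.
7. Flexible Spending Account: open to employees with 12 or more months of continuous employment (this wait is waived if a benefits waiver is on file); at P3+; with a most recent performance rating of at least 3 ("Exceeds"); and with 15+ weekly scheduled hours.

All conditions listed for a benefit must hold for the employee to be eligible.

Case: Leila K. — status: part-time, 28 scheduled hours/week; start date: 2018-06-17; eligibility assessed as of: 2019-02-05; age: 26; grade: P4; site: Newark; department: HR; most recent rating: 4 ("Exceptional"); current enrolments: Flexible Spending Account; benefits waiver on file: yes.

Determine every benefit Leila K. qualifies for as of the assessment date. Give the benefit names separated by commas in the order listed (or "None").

Health Savings Account, Tuition Reimbursement, Flexible Spending Account

Service from 2018-06-17 to 2019-02-05: 233 days.
Education Assistance — service 233 days ≥ 45 days ✓; 28 hrs/wk ≥ 24 ✓; rating 4 ≥ 2 ✓; dept HR ✓; grade P4 < P5 ✗ → not eligible.
AD&D Coverage — status part-time ✗ (requires temporary) → not eligible.
Paid Parental Leave — status part-time ✗ (requires full-time, seasonal, or temporary) → not eligible.
Health Savings Account — status part-time ✓; benefits waiver on file ✓; grade P4 ≥ P2 ✓ → eligible.
Tuition Reimbursement — benefits waiver on file ✓; age 26 ≥ 21 ✓; 28 hrs/wk ≥ 25 ✓ → eligible.
Identity Protection Plan — status part-time ✗ (requires full-time or temporary) → not eligible.
Flexible Spending Account — benefits waiver on file ✓; grade P4 ≥ P3 ✓; rating 4 ≥ 3 ✓; 28 hrs/wk ≥ 15 ✓ → eligible.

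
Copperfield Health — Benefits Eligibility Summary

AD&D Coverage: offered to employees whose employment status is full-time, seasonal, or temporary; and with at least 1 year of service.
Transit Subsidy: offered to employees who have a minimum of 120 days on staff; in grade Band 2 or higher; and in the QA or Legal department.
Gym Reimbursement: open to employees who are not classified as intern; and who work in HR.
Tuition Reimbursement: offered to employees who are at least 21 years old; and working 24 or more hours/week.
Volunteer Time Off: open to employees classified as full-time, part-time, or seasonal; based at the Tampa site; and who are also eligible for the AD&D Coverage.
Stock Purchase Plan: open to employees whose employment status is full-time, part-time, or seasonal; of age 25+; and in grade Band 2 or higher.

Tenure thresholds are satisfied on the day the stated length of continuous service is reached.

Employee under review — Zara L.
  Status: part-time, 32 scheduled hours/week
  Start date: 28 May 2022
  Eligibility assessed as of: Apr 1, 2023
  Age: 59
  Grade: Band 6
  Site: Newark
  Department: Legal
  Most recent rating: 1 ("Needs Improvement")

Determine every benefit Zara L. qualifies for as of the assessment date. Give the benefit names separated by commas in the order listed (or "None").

Transit Subsidy, Tuition Reimbursement, Stock Purchase Plan

Service from 28 May 2022 to Apr 1, 2023: 308 days.
AD&D Coverage — status part-time ✗ (requires full-time, seasonal, or temporary) → not eligible.
Transit Subsidy — service 308 days ≥ 120 days ✓; grade Band 6 ≥ Band 2 ✓; dept Legal ✓ → eligible.
Gym Reimbursement — status part-time ✓ (not excluded); dept Legal ✗ → not eligible.
Tuition Reimbursement — age 59 ≥ 21 ✓; 32 hrs/wk ≥ 24 ✓ → eligible.
Volunteer Time Off — status part-time ✓; site Newark ✗ (not Tampa) → not eligible.
Stock Purchase Plan — status part-time ✓; age 59 ≥ 25 ✓; grade Band 6 ≥ Band 2 ✓ → eligible.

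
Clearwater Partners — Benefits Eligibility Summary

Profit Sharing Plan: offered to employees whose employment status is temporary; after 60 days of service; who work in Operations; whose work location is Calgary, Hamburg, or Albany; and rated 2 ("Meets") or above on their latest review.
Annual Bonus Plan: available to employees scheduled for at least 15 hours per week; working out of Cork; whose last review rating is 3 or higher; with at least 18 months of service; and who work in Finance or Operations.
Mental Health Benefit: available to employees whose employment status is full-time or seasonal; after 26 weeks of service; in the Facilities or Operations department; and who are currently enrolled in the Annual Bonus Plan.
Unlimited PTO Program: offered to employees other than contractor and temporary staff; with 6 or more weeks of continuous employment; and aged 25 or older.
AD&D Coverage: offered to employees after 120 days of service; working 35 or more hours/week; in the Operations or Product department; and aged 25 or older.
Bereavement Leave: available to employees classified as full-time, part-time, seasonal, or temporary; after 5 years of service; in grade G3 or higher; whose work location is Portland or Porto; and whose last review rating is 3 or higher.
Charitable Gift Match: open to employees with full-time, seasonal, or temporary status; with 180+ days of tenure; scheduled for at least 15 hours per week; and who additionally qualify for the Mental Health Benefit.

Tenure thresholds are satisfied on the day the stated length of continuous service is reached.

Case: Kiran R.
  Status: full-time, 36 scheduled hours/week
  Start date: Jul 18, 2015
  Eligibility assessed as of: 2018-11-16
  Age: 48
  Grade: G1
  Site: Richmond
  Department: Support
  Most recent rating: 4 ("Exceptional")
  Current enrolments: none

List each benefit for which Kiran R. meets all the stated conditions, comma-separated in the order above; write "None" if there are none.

Unlimited PTO Program

Service from Jul 18, 2015 to 2018-11-16: 1217 days.
Profit Sharing Plan — status full-time ✗ (requires temporary) → not eligible.
Annual Bonus Plan — 36 hrs/wk ≥ 15 ✓; site Richmond ✗ (not Cork) → not eligible.
Mental Health Benefit — status full-time ✓; service 1217 days ≥ 26 weeks (≈182 days) ✓; dept Support ✗ → not eligible.
Unlimited PTO Program — status full-time ✓ (not excluded); service 1217 days ≥ 6 weeks (≈42 days) ✓; age 48 ≥ 25 ✓ → eligible.
AD&D Coverage — service 1217 days ≥ 120 days ✓; 36 hrs/wk ≥ 35 ✓; dept Support ✗ → not eligible.
Bereavement Leave — status full-time ✓; service 1217 days < 5 years (≈1825 days) ✗ → not eligible.
Charitable Gift Match — status full-time ✓; service 1217 days ≥ 180 days ✓; 36 hrs/wk ≥ 15 ✓; not eligible for Mental Health Benefit ✗ → not eligible.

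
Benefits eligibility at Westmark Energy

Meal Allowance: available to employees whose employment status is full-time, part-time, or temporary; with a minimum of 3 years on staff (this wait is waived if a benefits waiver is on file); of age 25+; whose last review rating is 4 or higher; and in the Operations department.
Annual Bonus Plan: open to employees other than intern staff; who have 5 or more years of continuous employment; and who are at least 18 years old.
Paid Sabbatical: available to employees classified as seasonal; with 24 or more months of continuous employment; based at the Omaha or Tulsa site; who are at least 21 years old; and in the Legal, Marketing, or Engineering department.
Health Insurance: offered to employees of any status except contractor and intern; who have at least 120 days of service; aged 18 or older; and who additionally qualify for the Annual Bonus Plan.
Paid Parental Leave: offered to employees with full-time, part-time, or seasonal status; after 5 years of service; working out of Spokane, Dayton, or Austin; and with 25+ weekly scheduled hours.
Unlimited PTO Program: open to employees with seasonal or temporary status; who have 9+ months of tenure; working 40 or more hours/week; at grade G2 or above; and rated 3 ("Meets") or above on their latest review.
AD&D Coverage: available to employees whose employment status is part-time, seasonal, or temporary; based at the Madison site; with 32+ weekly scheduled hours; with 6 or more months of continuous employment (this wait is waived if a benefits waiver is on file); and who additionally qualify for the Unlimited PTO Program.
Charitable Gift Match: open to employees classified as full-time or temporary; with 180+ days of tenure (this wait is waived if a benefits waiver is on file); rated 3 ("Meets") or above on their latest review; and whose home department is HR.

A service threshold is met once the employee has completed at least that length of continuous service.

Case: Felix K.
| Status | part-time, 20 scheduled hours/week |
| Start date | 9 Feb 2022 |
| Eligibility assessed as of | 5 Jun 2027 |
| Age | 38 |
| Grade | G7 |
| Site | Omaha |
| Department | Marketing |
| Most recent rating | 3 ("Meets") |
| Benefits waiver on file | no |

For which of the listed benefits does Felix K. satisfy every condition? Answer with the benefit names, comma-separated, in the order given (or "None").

Service from 9 Feb 2022 to 5 Jun 2027: 1942 days.
Meal Allowance — status part-time ✓; no waiver, service 1942 days ≥ 3 years (≈1095 days) ✓; age 38 ≥ 25 ✓; rating 3 < 4 ✗ → not eligible.
Annual Bonus Plan — status part-time ✓ (not excluded); service 1942 days ≥ 5 years (≈1825 days) ✓; age 38 ≥ 18 ✓ → eligible.
Paid Sabbatical — status part-time ✗ (requires seasonal) → not eligible.
Health Insurance — status part-time ✓ (not excluded); service 1942 days ≥ 120 days ✓; age 38 ≥ 18 ✓; eligible for Annual Bonus Plan ✓ → eligible.
Paid Parental Leave — status part-time ✓; service 1942 days ≥ 5 years (≈1825 days) ✓; site Omaha ✗ (not Spokane, Dayton, or Austin) → not eligible.
Unlimited PTO Program — status part-time ✗ (requires seasonal or temporary) → not eligible.
AD&D Coverage — status part-time ✓; site Omaha ✗ (not Madison) → not eligible.
Charitable Gift Match — status part-time ✗ (requires full-time or temporary) → not eligible.

Annual Bonus Plan, Health Insurance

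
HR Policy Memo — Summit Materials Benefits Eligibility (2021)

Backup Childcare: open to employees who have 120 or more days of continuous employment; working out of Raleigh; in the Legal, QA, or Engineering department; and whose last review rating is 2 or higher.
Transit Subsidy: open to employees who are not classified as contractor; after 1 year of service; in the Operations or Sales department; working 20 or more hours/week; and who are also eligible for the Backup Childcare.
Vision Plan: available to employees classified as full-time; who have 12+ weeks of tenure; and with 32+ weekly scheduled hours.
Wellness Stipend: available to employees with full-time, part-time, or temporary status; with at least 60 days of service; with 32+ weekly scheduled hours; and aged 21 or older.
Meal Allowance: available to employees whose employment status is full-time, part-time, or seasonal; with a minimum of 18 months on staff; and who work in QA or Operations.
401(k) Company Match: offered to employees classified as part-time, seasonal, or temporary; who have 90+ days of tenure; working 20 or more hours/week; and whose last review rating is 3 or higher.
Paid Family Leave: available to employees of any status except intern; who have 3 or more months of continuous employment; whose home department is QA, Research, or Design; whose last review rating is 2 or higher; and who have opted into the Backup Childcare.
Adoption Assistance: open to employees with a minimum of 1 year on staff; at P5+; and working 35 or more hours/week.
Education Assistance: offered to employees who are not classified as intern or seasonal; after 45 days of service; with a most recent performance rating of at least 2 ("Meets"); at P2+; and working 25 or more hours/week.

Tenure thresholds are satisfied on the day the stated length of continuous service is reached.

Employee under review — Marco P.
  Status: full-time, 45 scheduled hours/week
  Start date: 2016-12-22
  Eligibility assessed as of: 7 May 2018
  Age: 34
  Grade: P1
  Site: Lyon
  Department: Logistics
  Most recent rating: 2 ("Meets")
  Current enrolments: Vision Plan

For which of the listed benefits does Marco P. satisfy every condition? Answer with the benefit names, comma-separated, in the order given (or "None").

Vision Plan, Wellness Stipend

Service from 2016-12-22 to 7 May 2018: 501 days.
Backup Childcare — service 501 days ≥ 120 days ✓; site Lyon ✗ (not Raleigh) → not eligible.
Transit Subsidy — status full-time ✓ (not excluded); service 501 days ≥ 1 year (≈365 days) ✓; dept Logistics ✗ → not eligible.
Vision Plan — status full-time ✓; service 501 days ≥ 12 weeks (≈84 days) ✓; 45 hrs/wk ≥ 32 ✓ → eligible.
Wellness Stipend — status full-time ✓; service 501 days ≥ 60 days ✓; 45 hrs/wk ≥ 32 ✓; age 34 ≥ 21 ✓ → eligible.
Meal Allowance — status full-time ✓; service 501 days < 18 months (≈540 days) ✗ → not eligible.
401(k) Company Match — status full-time ✗ (requires part-time, seasonal, or temporary) → not eligible.
Paid Family Leave — status full-time ✓ (not excluded); service 501 days ≥ 3 months (≈90 days) ✓; dept Logistics ✗ → not eligible.
Adoption Assistance — service 501 days ≥ 1 year (≈365 days) ✓; grade P1 < P5 ✗ → not eligible.
Education Assistance — status full-time ✓ (not excluded); service 501 days ≥ 45 days ✓; rating 2 ≥ 2 ✓; grade P1 < P2 ✗ → not eligible.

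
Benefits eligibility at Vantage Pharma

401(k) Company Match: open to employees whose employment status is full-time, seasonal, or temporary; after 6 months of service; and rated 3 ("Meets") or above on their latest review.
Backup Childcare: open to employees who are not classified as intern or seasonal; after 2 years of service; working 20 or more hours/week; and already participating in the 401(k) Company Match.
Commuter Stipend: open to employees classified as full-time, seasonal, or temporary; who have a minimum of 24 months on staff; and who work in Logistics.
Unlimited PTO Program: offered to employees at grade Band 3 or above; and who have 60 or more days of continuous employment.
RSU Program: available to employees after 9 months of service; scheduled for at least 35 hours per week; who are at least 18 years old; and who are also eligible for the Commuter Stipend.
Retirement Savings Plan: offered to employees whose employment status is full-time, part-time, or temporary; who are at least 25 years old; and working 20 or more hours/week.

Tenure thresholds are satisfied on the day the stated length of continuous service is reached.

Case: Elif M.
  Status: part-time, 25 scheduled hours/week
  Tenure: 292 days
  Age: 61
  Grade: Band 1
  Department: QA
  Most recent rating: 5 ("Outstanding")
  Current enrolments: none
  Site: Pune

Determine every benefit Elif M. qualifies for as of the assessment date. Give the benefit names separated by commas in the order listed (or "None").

Retirement Savings Plan

401(k) Company Match — status part-time ✗ (requires full-time, seasonal, or temporary) → not eligible.
Backup Childcare — status part-time ✓ (not excluded); service 292 days < 2 years (≈730 days) ✗ → not eligible.
Commuter Stipend — status part-time ✗ (requires full-time, seasonal, or temporary) → not eligible.
Unlimited PTO Program — grade Band 1 < Band 3 ✗ → not eligible.
RSU Program — service 292 days ≥ 9 months (≈270 days) ✓; 25 hrs/wk < 35 ✗ → not eligible.
Retirement Savings Plan — status part-time ✓; age 61 ≥ 25 ✓; 25 hrs/wk ≥ 20 ✓ → eligible.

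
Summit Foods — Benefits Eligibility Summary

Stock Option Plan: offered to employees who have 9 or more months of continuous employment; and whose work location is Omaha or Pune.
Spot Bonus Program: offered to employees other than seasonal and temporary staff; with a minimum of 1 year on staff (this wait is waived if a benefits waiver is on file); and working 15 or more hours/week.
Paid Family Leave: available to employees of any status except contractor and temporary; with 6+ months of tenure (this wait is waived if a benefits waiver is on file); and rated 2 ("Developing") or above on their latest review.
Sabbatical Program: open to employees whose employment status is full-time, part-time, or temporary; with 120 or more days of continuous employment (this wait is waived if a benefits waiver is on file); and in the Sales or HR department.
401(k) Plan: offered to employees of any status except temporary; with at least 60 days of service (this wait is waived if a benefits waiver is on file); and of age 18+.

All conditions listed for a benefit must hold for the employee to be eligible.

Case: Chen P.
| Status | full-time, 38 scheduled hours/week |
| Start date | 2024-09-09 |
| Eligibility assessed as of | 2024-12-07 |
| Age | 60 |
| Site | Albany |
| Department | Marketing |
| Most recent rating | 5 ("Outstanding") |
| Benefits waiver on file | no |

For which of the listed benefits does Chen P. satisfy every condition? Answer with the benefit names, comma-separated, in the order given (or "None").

401(k) Plan

Service from 2024-09-09 to 2024-12-07: 89 days.
Stock Option Plan — service 89 days < 9 months (≈270 days) ✗ → not eligible.
Spot Bonus Program — status full-time ✓ (not excluded); no waiver, service 89 days < 1 year (≈365 days) ✗ → not eligible.
Paid Family Leave — status full-time ✓ (not excluded); no waiver, service 89 days < 6 months (≈180 days) ✗ → not eligible.
Sabbatical Program — status full-time ✓; no waiver, service 89 days < 120 days ✗ → not eligible.
401(k) Plan — status full-time ✓ (not excluded); no waiver, service 89 days ≥ 60 days ✓; age 60 ≥ 18 ✓ → eligible.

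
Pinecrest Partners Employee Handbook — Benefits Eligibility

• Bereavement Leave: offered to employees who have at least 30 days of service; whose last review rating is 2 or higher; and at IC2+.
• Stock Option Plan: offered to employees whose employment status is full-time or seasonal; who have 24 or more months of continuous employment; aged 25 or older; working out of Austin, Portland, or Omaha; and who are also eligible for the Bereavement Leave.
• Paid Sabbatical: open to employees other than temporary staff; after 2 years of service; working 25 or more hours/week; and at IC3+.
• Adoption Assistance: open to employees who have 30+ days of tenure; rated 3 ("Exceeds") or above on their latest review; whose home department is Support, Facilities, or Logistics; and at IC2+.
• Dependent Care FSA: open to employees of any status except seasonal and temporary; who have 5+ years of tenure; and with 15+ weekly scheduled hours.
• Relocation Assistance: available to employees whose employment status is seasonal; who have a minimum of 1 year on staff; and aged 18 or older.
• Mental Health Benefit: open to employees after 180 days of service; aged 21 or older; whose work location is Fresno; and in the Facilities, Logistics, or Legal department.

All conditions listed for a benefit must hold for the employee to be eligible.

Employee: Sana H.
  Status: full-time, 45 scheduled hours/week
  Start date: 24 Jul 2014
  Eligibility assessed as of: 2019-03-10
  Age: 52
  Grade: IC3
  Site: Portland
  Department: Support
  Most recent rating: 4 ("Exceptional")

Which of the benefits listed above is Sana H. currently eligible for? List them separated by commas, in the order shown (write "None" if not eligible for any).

Service from 24 Jul 2014 to 2019-03-10: 1690 days.
Bereavement Leave — service 1690 days ≥ 30 days ✓; rating 4 ≥ 2 ✓; grade IC3 ≥ IC2 ✓ → eligible.
Stock Option Plan — status full-time ✓; service 1690 days ≥ 24 months (≈720 days) ✓; age 52 ≥ 25 ✓; site Portland ✓; eligible for Bereavement Leave ✓ → eligible.
Paid Sabbatical — status full-time ✓ (not excluded); service 1690 days ≥ 2 years (≈730 days) ✓; 45 hrs/wk ≥ 25 ✓; grade IC3 ≥ IC3 ✓ → eligible.
Adoption Assistance — service 1690 days ≥ 30 days ✓; rating 4 ≥ 3 ✓; dept Support ✓; grade IC3 ≥ IC2 ✓ → eligible.
Dependent Care FSA — status full-time ✓ (not excluded); service 1690 days < 5 years (≈1825 days) ✗ → not eligible.
Relocation Assistance — status full-time ✗ (requires seasonal) → not eligible.
Mental Health Benefit — service 1690 days ≥ 180 days ✓; age 52 ≥ 21 ✓; site Portland ✗ (not Fresno) → not eligible.

Bereavement Leave, Stock Option Plan, Paid Sabbatical, Adoption Assistance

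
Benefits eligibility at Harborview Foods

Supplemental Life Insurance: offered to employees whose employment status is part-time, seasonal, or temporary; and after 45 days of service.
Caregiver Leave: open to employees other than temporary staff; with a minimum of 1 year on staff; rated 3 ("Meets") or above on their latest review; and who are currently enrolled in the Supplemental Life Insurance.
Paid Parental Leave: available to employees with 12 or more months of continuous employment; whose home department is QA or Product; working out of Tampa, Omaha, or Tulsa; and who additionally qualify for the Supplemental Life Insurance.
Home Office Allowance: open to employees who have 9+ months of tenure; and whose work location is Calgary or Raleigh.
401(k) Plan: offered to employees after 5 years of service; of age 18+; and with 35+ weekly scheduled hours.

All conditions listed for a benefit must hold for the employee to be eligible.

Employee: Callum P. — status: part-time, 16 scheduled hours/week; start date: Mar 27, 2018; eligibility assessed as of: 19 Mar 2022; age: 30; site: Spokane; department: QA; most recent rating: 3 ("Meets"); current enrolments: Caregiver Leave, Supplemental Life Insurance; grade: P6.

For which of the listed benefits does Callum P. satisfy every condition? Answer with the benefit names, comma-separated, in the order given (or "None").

Service from Mar 27, 2018 to 19 Mar 2022: 1453 days.
Supplemental Life Insurance — status part-time ✓; service 1453 days ≥ 45 days ✓ → eligible.
Caregiver Leave — status part-time ✓ (not excluded); service 1453 days ≥ 1 year (≈365 days) ✓; rating 3 ≥ 3 ✓; enrolled in Supplemental Life Insurance ✓ → eligible.
Paid Parental Leave — service 1453 days ≥ 12 months (≈360 days) ✓; dept QA ✓; site Spokane ✗ (not Tampa, Omaha, or Tulsa) → not eligible.
Home Office Allowance — service 1453 days ≥ 9 months (≈270 days) ✓; site Spokane ✗ (not Calgary or Raleigh) → not eligible.
401(k) Plan — service 1453 days < 5 years (≈1825 days) ✗ → not eligible.

Supplemental Life Insurance, Caregiver Leave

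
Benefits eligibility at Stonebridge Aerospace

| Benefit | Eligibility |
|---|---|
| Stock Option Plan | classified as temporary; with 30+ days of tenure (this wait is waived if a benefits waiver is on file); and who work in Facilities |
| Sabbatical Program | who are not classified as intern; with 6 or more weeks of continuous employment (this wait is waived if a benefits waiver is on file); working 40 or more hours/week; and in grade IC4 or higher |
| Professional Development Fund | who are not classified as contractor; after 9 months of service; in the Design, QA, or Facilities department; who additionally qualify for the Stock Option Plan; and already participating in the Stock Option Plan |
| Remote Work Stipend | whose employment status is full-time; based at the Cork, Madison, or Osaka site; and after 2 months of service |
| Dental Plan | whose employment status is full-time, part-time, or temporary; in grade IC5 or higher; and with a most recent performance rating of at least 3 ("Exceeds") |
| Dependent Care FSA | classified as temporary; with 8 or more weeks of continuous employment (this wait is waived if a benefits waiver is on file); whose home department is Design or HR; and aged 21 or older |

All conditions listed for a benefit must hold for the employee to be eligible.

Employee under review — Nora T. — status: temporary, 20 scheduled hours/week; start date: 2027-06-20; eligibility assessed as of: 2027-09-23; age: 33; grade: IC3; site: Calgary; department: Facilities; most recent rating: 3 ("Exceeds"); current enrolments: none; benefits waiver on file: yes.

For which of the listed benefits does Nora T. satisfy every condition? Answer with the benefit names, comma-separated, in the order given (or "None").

Stock Option Plan

Service from 2027-06-20 to 2027-09-23: 95 days.
Stock Option Plan — status temporary ✓; benefits waiver on file ✓; dept Facilities ✓ → eligible.
Sabbatical Program — status temporary ✓ (not excluded); benefits waiver on file ✓; 20 hrs/wk < 40 ✗ → not eligible.
Professional Development Fund — status temporary ✓ (not excluded); service 95 days < 9 months (≈270 days) ✗ → not eligible.
Remote Work Stipend — status temporary ✗ (requires full-time) → not eligible.
Dental Plan — status temporary ✓; grade IC3 < IC5 ✗ → not eligible.
Dependent Care FSA — status temporary ✓; benefits waiver on file ✓; dept Facilities ✗ → not eligible.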